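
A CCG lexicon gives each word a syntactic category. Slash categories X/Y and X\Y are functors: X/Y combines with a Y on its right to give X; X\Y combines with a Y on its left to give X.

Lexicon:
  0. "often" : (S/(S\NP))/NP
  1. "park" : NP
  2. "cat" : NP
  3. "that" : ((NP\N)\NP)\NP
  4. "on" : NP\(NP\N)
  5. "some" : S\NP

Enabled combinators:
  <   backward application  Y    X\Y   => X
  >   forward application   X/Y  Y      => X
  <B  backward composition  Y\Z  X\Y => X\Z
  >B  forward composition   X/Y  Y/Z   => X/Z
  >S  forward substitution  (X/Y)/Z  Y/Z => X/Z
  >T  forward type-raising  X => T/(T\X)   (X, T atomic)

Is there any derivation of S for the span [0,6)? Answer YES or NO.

YES

[0,6] S   >
  [0,5] S/(S\NP)   >
    [0,1] "often" : (S/(S\NP))/NP
    [1,5] NP   <
      [1,4] NP\N   <
        [1,2] "park" : NP
        [2,4] (NP\N)\NP   <
          [2,3] "cat" : NP
          [3,4] "that" : ((NP\N)\NP)\NP
      [4,5] "on" : NP\(NP\N)
  [5,6] "some" : S\NP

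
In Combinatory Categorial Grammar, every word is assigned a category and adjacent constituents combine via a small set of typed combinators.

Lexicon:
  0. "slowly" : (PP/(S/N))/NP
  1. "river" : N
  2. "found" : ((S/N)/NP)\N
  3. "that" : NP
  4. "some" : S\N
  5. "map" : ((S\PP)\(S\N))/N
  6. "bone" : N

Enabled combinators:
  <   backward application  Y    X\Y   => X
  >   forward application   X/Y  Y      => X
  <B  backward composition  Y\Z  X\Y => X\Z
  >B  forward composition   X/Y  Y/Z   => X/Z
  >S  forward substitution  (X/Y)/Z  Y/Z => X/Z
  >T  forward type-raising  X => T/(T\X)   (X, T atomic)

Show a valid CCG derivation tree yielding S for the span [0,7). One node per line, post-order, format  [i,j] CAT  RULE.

[0,1] (PP/(S/N))/NP  lex  "slowly"
[1,2] N  lex  "river"
[2,3] ((S/N)/NP)\N  lex  "found"
[1,3] (S/N)/NP  <  k=2
[0,3] PP/NP  >S  k=1
[3,4] NP  lex  "that"
[0,4] PP  >  k=3
[4,5] S\N  lex  "some"
[5,6] ((S\PP)\(S\N))/N  lex  "map"
[6,7] N  lex  "bone"
[5,7] (S\PP)\(S\N)  >  k=6
[4,7] S\PP  <  k=5
[0,7] S  <  k=4

[0,7] S   <
  [0,4] PP   >
    [0,3] PP/NP   >S
      [0,1] "slowly" : (PP/(S/N))/NP
      [1,3] (S/N)/NP   <
        [1,2] "river" : N
        [2,3] "found" : ((S/N)/NP)\N
    [3,4] "that" : NP
  [4,7] S\PP   <
    [4,5] "some" : S\N
    [5,7] (S\PP)\(S\N)   >
      [5,6] "map" : ((S\PP)\(S\N))/N
      [6,7] "bone" : N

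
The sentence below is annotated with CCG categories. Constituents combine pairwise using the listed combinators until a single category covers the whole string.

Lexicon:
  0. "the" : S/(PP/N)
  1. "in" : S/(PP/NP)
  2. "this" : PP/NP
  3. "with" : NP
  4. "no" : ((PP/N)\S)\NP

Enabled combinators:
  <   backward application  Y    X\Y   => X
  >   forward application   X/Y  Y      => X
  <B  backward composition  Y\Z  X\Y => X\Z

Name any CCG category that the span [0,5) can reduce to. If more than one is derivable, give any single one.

[0,5] S   >
  [0,1] "the" : S/(PP/N)
  [1,5] PP/N   <
    [1,3] S   >
      [1,2] "in" : S/(PP/NP)
      [2,3] "this" : PP/NP
    [3,5] (PP/N)\S   <
      [3,4] "with" : NP
      [4,5] "no" : ((PP/N)\S)\NP

S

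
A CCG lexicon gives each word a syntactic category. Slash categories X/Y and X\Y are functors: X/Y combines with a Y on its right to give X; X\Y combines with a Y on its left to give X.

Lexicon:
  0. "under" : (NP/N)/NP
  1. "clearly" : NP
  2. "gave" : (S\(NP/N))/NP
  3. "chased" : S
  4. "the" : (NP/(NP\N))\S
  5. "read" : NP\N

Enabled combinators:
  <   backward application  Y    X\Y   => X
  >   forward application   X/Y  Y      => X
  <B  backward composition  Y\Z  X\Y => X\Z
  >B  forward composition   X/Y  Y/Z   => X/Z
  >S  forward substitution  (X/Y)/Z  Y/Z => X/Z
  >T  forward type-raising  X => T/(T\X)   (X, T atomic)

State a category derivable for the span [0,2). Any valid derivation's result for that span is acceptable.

[0,6] S   <
  [0,2] NP/N   >
    [0,1] "under" : (NP/N)/NP
    [1,2] "clearly" : NP
  [2,6] S\(NP/N)   >
    [2,3] "gave" : (S\(NP/N))/NP
    [3,6] NP   >
      [3,5] NP/(NP\N)   <
        [3,4] "chased" : S
        [4,5] "the" : (NP/(NP\N))\S
      [5,6] "read" : NP\N

NP/N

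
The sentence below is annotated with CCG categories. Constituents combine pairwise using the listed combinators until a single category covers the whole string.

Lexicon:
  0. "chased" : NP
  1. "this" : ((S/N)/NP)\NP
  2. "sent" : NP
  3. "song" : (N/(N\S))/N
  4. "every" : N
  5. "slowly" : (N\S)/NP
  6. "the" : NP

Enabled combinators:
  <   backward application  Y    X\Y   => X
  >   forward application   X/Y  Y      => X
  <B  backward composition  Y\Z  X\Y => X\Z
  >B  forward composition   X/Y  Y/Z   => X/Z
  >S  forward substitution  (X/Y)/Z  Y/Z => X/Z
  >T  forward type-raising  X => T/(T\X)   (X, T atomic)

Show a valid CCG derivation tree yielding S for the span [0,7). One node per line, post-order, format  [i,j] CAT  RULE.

[0,7] S   >
  [0,3] S/N   >
    [0,2] (S/N)/NP   <
      [0,1] "chased" : NP
      [1,2] "this" : ((S/N)/NP)\NP
    [2,3] "sent" : NP
  [3,7] N   >
    [3,5] N/(N\S)   >
      [3,4] "song" : (N/(N\S))/N
      [4,5] "every" : N
    [5,7] N\S   >
      [5,6] "slowly" : (N\S)/NP
      [6,7] "the" : NP

[0,1] NP  lex  "chased"
[1,2] ((S/N)/NP)\NP  lex  "this"
[0,2] (S/N)/NP  <  k=1
[2,3] NP  lex  "sent"
[0,3] S/N  >  k=2
[3,4] (N/(N\S))/N  lex  "song"
[4,5] N  lex  "every"
[3,5] N/(N\S)  >  k=4
[5,6] (N\S)/NP  lex  "slowly"
[6,7] NP  lex  "the"
[5,7] N\S  >  k=6
[3,7] N  >  k=5
[0,7] S  >  k=3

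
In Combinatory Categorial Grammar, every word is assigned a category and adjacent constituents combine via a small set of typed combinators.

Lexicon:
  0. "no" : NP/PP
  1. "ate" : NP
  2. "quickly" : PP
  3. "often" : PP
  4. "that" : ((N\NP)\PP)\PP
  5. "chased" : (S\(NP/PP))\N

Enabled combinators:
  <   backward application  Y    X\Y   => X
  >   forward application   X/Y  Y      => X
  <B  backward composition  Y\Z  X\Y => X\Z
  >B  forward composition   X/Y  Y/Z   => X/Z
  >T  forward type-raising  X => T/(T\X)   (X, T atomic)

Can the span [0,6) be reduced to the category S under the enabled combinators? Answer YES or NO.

[0,6] S   <
  [0,1] "no" : NP/PP
  [1,6] S\(NP/PP)   <
    [1,5] N   <
      [1,2] "ate" : NP
      [2,5] N\NP   <
        [2,3] "quickly" : PP
        [3,5] (N\NP)\PP   <
          [3,4] "often" : PP
          [4,5] "that" : ((N\NP)\PP)\PP
    [5,6] "chased" : (S\(NP/PP))\N

YES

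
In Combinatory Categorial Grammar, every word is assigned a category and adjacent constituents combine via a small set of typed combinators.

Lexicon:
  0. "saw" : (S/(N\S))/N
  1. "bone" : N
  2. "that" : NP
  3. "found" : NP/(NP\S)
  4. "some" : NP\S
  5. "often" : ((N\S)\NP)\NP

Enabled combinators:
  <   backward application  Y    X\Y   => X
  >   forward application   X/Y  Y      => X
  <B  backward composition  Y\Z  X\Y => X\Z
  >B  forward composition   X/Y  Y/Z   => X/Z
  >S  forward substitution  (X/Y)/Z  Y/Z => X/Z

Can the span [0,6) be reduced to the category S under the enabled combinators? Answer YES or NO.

YES

[0,6] S   >
  [0,2] S/(N\S)   >
    [0,1] "saw" : (S/(N\S))/N
    [1,2] "bone" : N
  [2,6] N\S   <
    [2,3] "that" : NP
    [3,6] (N\S)\NP   <
      [3,5] NP   >
        [3,4] "found" : NP/(NP\S)
        [4,5] "some" : NP\S
      [5,6] "often" : ((N\S)\NP)\NP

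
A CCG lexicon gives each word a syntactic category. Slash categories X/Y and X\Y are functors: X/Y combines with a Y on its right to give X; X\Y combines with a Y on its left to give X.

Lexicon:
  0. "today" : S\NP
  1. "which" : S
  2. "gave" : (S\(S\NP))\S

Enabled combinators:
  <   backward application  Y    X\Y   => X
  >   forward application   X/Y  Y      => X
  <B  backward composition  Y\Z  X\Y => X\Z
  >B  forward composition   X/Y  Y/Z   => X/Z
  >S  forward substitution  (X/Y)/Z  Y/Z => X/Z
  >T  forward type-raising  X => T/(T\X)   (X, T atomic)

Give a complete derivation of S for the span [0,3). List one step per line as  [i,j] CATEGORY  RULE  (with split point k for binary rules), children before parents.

[0,3] S   <
  [0,1] "today" : S\NP
  [1,3] S\(S\NP)   <
    [1,2] "which" : S
    [2,3] "gave" : (S\(S\NP))\S

[0,1] S\NP  lex  "today"
[1,2] S  lex  "which"
[2,3] (S\(S\NP))\S  lex  "gave"
[1,3] S\(S\NP)  <  k=2
[0,3] S  <  k=1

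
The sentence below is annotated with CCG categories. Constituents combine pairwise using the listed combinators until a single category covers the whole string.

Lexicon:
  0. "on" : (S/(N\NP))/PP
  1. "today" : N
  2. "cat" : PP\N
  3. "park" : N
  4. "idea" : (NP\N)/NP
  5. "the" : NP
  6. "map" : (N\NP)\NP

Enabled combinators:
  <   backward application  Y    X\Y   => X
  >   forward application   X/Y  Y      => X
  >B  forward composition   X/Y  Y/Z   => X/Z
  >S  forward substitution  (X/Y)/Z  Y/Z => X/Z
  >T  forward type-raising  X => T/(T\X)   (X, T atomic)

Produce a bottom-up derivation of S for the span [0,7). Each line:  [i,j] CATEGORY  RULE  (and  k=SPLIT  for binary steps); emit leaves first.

[0,1] (S/(N\NP))/PP  lex  "on"
[1,2] N  lex  "today"
[2,3] PP\N  lex  "cat"
[1,3] PP  <  k=2
[0,3] S/(N\NP)  >  k=1
[3,4] N  lex  "park"
[4,5] (NP\N)/NP  lex  "idea"
[5,6] NP  lex  "the"
[4,6] NP\N  >  k=5
[3,6] NP  <  k=4
[6,7] (N\NP)\NP  lex  "map"
[3,7] N\NP  <  k=6
[0,7] S  >  k=3

[0,7] S   >
  [0,3] S/(N\NP)   >
    [0,1] "on" : (S/(N\NP))/PP
    [1,3] PP   <
      [1,2] "today" : N
      [2,3] "cat" : PP\N
  [3,7] N\NP   <
    [3,6] NP   <
      [3,4] "park" : N
      [4,6] NP\N   >
        [4,5] "idea" : (NP\N)/NP
        [5,6] "the" : NP
    [6,7] "map" : (N\NP)\NP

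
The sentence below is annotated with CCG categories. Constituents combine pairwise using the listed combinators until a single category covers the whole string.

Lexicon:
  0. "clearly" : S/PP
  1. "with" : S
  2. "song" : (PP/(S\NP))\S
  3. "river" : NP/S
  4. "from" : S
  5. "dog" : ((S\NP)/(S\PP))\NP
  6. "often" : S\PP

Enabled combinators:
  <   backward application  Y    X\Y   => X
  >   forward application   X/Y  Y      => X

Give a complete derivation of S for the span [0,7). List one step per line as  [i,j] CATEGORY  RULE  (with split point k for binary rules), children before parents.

[0,1] S/PP  lex  "clearly"
[1,2] S  lex  "with"
[2,3] (PP/(S\NP))\S  lex  "song"
[1,3] PP/(S\NP)  <  k=2
[3,4] NP/S  lex  "river"
[4,5] S  lex  "from"
[3,5] NP  >  k=4
[5,6] ((S\NP)/(S\PP))\NP  lex  "dog"
[3,6] (S\NP)/(S\PP)  <  k=5
[6,7] S\PP  lex  "often"
[3,7] S\NP  >  k=6
[1,7] PP  >  k=3
[0,7] S  >  k=1

[0,7] S   >
  [0,1] "clearly" : S/PP
  [1,7] PP   >
    [1,3] PP/(S\NP)   <
      [1,2] "with" : S
      [2,3] "song" : (PP/(S\NP))\S
    [3,7] S\NP   >
      [3,6] (S\NP)/(S\PP)   <
        [3,5] NP   >
          [3,4] "river" : NP/S
          [4,5] "from" : S
        [5,6] "dog" : ((S\NP)/(S\PP))\NP
      [6,7] "often" : S\PP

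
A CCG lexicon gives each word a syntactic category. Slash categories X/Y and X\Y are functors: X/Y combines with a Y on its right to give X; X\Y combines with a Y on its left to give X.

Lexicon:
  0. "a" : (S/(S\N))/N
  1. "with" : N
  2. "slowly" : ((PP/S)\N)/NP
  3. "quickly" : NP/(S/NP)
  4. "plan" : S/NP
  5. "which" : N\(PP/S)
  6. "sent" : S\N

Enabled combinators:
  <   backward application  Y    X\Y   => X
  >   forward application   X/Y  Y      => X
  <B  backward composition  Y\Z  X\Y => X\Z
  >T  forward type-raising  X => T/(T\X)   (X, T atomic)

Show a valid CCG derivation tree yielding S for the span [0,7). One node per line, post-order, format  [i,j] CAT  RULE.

[0,7] S   >
  [0,6] S/(S\N)   >
    [0,1] "a" : (S/(S\N))/N
    [1,6] N   <
      [1,5] PP/S   <
        [1,2] "with" : N
        [2,5] (PP/S)\N   >
          [2,3] "slowly" : ((PP/S)\N)/NP
          [3,5] NP   >
            [3,4] "quickly" : NP/(S/NP)
            [4,5] "plan" : S/NP
      [5,6] "which" : N\(PP/S)
  [6,7] "sent" : S\N

[0,1] (S/(S\N))/N  lex  "a"
[1,2] N  lex  "with"
[2,3] ((PP/S)\N)/NP  lex  "slowly"
[3,4] NP/(S/NP)  lex  "quickly"
[4,5] S/NP  lex  "plan"
[3,5] NP  >  k=4
[2,5] (PP/S)\N  >  k=3
[1,5] PP/S  <  k=2
[5,6] N\(PP/S)  lex  "which"
[1,6] N  <  k=5
[0,6] S/(S\N)  >  k=1
[6,7] S\N  lex  "sent"
[0,7] S  >  k=6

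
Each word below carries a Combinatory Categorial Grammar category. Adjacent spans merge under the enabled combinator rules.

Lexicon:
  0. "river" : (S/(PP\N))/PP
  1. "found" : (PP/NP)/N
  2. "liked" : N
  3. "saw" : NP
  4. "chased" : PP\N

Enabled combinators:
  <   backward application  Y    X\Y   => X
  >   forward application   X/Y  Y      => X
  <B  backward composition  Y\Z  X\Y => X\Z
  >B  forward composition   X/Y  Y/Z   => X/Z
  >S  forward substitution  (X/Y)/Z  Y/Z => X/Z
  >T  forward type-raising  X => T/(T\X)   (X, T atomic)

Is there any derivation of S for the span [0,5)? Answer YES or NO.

YES

[0,5] S   >
  [0,4] S/(PP\N)   >
    [0,1] "river" : (S/(PP\N))/PP
    [1,4] PP   >
      [1,3] PP/NP   >
        [1,2] "found" : (PP/NP)/N
        [2,3] "liked" : N
      [3,4] "saw" : NP
  [4,5] "chased" : PP\N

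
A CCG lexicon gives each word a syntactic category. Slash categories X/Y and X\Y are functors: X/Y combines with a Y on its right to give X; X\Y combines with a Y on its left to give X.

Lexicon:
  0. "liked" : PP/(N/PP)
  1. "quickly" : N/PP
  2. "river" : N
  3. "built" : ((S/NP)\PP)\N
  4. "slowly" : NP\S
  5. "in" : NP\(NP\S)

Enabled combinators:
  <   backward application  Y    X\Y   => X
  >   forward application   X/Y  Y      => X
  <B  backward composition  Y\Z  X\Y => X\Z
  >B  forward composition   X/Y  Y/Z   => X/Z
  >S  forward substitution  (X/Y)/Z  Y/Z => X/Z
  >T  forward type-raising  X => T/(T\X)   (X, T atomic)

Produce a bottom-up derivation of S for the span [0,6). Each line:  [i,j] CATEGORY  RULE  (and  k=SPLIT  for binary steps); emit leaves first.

[0,1] PP/(N/PP)  lex  "liked"
[1,2] N/PP  lex  "quickly"
[0,2] PP  >  k=1
[2,3] N  lex  "river"
[3,4] ((S/NP)\PP)\N  lex  "built"
[2,4] (S/NP)\PP  <  k=3
[0,4] S/NP  <  k=2
[4,5] NP\S  lex  "slowly"
[5,6] NP\(NP\S)  lex  "in"
[4,6] NP  <  k=5
[0,6] S  >  k=4

[0,6] S   >
  [0,4] S/NP   <
    [0,2] PP   >
      [0,1] "liked" : PP/(N/PP)
      [1,2] "quickly" : N/PP
    [2,4] (S/NP)\PP   <
      [2,3] "river" : N
      [3,4] "built" : ((S/NP)\PP)\N
  [4,6] NP   <
    [4,5] "slowly" : NP\S
    [5,6] "in" : NP\(NP\S)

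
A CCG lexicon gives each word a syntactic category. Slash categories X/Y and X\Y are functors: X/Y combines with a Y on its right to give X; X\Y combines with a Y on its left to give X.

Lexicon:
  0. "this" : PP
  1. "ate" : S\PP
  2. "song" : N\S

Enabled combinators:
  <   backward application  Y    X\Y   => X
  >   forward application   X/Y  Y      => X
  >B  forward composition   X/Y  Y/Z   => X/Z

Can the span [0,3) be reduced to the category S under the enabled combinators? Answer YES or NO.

NO

PP S\PP N\S
CKY chart[0,3] = {N}; S ∉ chart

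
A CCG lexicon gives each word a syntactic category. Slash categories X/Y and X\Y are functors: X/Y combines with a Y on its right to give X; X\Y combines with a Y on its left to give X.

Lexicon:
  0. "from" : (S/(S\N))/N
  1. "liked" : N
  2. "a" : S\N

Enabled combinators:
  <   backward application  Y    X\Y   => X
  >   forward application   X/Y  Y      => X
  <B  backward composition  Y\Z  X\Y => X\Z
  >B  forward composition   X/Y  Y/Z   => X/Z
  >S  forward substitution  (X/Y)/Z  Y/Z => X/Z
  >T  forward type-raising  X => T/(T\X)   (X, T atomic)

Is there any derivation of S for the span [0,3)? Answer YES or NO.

YES

[0,3] S   >
  [0,2] S/(S\N)   >
    [0,1] "from" : (S/(S\N))/N
    [1,2] "liked" : N
  [2,3] "a" : S\N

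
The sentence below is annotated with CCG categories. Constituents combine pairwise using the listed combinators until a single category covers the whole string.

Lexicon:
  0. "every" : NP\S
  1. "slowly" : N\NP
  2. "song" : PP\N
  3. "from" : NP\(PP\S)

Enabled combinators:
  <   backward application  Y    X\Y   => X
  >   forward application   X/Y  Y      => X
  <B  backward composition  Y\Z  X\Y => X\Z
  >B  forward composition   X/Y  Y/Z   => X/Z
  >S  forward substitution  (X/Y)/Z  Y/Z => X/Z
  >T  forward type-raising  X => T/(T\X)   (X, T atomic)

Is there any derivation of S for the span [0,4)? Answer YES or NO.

NO

NP\S N\NP PP\N NP\(PP\S)
CKY chart[0,4] = {N/(N\NP), NP, NP/(NP\NP), PP/(PP\NP), S/(S\NP)}; S ∉ chart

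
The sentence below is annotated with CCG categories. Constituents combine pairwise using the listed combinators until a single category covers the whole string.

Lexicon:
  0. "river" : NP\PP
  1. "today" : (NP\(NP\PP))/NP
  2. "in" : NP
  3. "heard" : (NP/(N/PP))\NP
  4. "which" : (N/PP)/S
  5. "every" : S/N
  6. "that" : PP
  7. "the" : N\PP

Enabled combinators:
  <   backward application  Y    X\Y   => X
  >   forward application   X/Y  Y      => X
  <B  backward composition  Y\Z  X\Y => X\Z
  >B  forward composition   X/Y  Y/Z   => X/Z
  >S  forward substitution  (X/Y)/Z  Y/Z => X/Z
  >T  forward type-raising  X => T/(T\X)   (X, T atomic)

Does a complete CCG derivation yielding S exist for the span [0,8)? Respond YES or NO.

NP\PP (NP\(NP\PP))/NP NP (NP/(N/PP))\NP (N/PP)/S S/N PP N\PP
CKY chart[0,8] = {N/(N\NP), NP, NP/(NP\NP), NP/(N\N), NP/(S\S), PP/(PP\NP), S/(S\NP)}; S ∉ chart

NO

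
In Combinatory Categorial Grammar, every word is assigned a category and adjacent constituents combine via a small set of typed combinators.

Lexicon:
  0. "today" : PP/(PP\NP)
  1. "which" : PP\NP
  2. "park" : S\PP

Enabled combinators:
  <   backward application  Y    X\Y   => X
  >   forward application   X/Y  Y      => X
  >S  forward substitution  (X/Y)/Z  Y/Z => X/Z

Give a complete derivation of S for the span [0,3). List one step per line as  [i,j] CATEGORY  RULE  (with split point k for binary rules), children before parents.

[0,3] S   <
  [0,2] PP   >
    [0,1] "today" : PP/(PP\NP)
    [1,2] "which" : PP\NP
  [2,3] "park" : S\PP

[0,1] PP/(PP\NP)  lex  "today"
[1,2] PP\NP  lex  "which"
[0,2] PP  >  k=1
[2,3] S\PP  lex  "park"
[0,3] S  <  k=2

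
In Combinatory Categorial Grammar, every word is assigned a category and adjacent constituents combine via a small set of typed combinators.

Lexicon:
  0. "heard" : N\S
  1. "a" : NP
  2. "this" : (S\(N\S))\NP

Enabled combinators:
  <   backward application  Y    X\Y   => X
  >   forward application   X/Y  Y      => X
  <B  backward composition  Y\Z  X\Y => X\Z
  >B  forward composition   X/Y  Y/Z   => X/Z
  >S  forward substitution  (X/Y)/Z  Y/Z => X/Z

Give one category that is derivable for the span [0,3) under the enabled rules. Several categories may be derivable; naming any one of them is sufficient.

S

[0,3] S   <
  [0,1] "heard" : N\S
  [1,3] S\(N\S)   <
    [1,2] "a" : NP
    [2,3] "this" : (S\(N\S))\NP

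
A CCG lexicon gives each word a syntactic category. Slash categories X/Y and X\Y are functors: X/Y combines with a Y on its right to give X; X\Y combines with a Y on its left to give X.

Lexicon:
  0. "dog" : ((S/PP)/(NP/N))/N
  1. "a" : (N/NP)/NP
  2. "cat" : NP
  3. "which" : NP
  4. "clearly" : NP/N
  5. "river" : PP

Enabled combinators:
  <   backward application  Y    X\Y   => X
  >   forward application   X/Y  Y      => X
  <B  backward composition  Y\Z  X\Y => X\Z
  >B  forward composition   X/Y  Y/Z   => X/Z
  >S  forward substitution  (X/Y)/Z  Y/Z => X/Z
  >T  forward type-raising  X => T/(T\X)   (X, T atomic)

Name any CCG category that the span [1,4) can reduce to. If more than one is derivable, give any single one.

[0,6] S   >
  [0,5] S/PP   >
    [0,4] (S/PP)/(NP/N)   >
      [0,1] "dog" : ((S/PP)/(NP/N))/N
      [1,4] N   >
        [1,3] N/NP   >
          [1,2] "a" : (N/NP)/NP
          [2,3] "cat" : NP
        [3,4] "which" : NP
    [4,5] "clearly" : NP/N
  [5,6] "river" : PP

N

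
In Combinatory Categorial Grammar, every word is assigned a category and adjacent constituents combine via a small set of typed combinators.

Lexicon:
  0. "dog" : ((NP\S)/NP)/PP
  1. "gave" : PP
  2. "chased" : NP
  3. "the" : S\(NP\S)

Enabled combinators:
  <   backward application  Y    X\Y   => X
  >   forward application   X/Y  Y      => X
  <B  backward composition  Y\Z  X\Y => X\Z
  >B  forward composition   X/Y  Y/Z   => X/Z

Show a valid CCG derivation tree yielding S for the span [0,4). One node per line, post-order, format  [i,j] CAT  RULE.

[0,1] ((NP\S)/NP)/PP  lex  "dog"
[1,2] PP  lex  "gave"
[0,2] (NP\S)/NP  >  k=1
[2,3] NP  lex  "chased"
[0,3] NP\S  >  k=2
[3,4] S\(NP\S)  lex  "the"
[0,4] S  <  k=3

[0,4] S   <
  [0,3] NP\S   >
    [0,2] (NP\S)/NP   >
      [0,1] "dog" : ((NP\S)/NP)/PP
      [1,2] "gave" : PP
    [2,3] "chased" : NP
  [3,4] "the" : S\(NP\S)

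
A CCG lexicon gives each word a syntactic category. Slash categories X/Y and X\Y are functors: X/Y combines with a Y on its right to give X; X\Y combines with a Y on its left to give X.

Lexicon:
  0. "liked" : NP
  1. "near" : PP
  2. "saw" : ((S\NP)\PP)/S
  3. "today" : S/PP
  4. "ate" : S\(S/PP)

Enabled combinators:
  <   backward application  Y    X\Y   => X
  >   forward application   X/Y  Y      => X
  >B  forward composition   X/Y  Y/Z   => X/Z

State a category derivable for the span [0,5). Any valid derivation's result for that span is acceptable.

S

[0,5] S   <
  [0,1] "liked" : NP
  [1,5] S\NP   <
    [1,2] "near" : PP
    [2,5] (S\NP)\PP   >
      [2,3] "saw" : ((S\NP)\PP)/S
      [3,5] S   <
        [3,4] "today" : S/PP
        [4,5] "ate" : S\(S/PP)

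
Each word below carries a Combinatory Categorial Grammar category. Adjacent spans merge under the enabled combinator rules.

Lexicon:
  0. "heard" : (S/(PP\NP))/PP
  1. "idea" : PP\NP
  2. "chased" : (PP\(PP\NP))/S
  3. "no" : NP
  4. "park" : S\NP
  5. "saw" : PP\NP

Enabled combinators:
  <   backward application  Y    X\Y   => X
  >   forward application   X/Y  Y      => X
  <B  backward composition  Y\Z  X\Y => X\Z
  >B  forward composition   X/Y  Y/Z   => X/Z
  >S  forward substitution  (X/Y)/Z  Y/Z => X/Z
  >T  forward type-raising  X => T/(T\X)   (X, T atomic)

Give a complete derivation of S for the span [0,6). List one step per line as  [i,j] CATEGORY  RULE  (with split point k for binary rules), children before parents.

[0,6] S   >
  [0,5] S/(PP\NP)   >
    [0,1] "heard" : (S/(PP\NP))/PP
    [1,5] PP   <
      [1,2] "idea" : PP\NP
      [2,5] PP\(PP\NP)   >
        [2,3] "chased" : (PP\(PP\NP))/S
        [3,5] S   <
          [3,4] "no" : NP
          [4,5] "park" : S\NP
  [5,6] "saw" : PP\NP

[0,1] (S/(PP\NP))/PP  lex  "heard"
[1,2] PP\NP  lex  "idea"
[2,3] (PP\(PP\NP))/S  lex  "chased"
[3,4] NP  lex  "no"
[4,5] S\NP  lex  "park"
[3,5] S  <  k=4
[2,5] PP\(PP\NP)  >  k=3
[1,5] PP  <  k=2
[0,5] S/(PP\NP)  >  k=1
[5,6] PP\NP  lex  "saw"
[0,6] S  >  k=5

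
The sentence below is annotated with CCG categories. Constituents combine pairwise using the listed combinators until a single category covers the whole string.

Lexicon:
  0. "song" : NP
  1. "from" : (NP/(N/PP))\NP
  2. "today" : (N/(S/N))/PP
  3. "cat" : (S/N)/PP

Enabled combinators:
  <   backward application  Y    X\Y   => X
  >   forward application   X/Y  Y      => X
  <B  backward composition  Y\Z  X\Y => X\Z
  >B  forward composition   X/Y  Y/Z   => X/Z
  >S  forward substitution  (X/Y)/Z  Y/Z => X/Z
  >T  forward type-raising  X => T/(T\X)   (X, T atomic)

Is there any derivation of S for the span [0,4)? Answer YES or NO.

NO

NP (NP/(N/PP))\NP (N/(S/N))/PP (S/N)/PP
CKY chart[0,4] = {N/(N\NP), NP, NP/(NP\NP), PP/(PP\NP), S/(S\NP)}; S ∉ chart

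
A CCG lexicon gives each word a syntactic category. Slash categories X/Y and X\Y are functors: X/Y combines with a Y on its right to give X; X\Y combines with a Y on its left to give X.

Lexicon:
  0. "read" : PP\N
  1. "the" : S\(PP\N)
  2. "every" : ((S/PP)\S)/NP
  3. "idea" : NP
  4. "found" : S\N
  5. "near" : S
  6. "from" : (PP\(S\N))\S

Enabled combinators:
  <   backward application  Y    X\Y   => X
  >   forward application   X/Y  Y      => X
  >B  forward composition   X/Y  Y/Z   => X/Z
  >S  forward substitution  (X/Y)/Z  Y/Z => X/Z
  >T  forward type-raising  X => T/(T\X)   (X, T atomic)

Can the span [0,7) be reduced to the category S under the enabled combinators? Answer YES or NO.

[0,7] S   >
  [0,4] S/PP   <
    [0,2] S   <
      [0,1] "read" : PP\N
      [1,2] "the" : S\(PP\N)
    [2,4] (S/PP)\S   >
      [2,3] "every" : ((S/PP)\S)/NP
      [3,4] "idea" : NP
  [4,7] PP   <
    [4,5] "found" : S\N
    [5,7] PP\(S\N)   <
      [5,6] "near" : S
      [6,7] "from" : (PP\(S\N))\S

YES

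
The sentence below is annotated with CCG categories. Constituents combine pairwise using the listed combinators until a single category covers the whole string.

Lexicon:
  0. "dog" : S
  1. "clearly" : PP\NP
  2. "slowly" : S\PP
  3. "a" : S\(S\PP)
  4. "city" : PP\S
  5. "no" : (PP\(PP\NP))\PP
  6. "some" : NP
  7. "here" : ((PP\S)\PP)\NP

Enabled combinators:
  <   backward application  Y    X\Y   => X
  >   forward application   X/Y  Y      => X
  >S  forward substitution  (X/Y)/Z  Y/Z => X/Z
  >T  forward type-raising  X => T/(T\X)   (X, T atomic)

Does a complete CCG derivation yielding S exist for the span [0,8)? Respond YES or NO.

NO

S PP\NP S\PP S\(S\PP) PP\S (PP\(PP\NP))\PP NP ((PP\S)\PP)\NP
CKY chart[0,8] = {N/(N\PP), NP/(NP\PP), PP, PP/(PP\PP), S/(S\PP)}; S ∉ chart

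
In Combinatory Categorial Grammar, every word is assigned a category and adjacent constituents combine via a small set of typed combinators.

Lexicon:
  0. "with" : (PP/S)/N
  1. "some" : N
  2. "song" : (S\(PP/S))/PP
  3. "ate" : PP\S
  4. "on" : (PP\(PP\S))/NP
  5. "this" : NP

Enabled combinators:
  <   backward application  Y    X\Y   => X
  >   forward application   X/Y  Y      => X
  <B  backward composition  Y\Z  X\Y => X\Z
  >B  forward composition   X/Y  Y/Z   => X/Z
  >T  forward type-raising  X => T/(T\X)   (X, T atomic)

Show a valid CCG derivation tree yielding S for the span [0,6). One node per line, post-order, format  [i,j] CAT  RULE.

[0,6] S   <
  [0,2] PP/S   >
    [0,1] "with" : (PP/S)/N
    [1,2] "some" : N
  [2,6] S\(PP/S)   >
    [2,3] "song" : (S\(PP/S))/PP
    [3,6] PP   <
      [3,4] "ate" : PP\S
      [4,6] PP\(PP\S)   >
        [4,5] "on" : (PP\(PP\S))/NP
        [5,6] "this" : NP

[0,1] (PP/S)/N  lex  "with"
[1,2] N  lex  "some"
[0,2] PP/S  >  k=1
[2,3] (S\(PP/S))/PP  lex  "song"
[3,4] PP\S  lex  "ate"
[4,5] (PP\(PP\S))/NP  lex  "on"
[5,6] NP  lex  "this"
[4,6] PP\(PP\S)  >  k=5
[3,6] PP  <  k=4
[2,6] S\(PP/S)  >  k=3
[0,6] S  <  k=2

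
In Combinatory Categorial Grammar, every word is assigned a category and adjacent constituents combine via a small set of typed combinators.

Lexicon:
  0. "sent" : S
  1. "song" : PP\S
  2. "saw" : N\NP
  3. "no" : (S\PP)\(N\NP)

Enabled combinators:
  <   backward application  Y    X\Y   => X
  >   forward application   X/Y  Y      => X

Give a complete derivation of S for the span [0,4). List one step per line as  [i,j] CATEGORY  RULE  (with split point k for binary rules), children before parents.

[0,4] S   <
  [0,2] PP   <
    [0,1] "sent" : S
    [1,2] "song" : PP\S
  [2,4] S\PP   <
    [2,3] "saw" : N\NP
    [3,4] "no" : (S\PP)\(N\NP)

[0,1] S  lex  "sent"
[1,2] PP\S  lex  "song"
[0,2] PP  <  k=1
[2,3] N\NP  lex  "saw"
[3,4] (S\PP)\(N\NP)  lex  "no"
[2,4] S\PP  <  k=3
[0,4] S  <  k=2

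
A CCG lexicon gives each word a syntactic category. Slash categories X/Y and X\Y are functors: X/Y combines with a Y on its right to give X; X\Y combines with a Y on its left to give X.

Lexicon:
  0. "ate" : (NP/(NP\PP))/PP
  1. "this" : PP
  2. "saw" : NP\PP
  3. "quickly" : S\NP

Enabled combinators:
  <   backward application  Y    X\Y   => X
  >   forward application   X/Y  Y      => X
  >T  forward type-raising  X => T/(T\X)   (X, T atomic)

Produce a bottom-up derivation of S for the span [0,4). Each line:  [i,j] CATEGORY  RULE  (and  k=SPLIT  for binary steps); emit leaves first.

[0,1] (NP/(NP\PP))/PP  lex  "ate"
[1,2] PP  lex  "this"
[0,2] NP/(NP\PP)  >  k=1
[2,3] NP\PP  lex  "saw"
[0,3] NP  >  k=2
[3,4] S\NP  lex  "quickly"
[0,4] S  <  k=3

[0,4] S   <
  [0,3] NP   >
    [0,2] NP/(NP\PP)   >
      [0,1] "ate" : (NP/(NP\PP))/PP
      [1,2] "this" : PP
    [2,3] "saw" : NP\PP
  [3,4] "quickly" : S\NP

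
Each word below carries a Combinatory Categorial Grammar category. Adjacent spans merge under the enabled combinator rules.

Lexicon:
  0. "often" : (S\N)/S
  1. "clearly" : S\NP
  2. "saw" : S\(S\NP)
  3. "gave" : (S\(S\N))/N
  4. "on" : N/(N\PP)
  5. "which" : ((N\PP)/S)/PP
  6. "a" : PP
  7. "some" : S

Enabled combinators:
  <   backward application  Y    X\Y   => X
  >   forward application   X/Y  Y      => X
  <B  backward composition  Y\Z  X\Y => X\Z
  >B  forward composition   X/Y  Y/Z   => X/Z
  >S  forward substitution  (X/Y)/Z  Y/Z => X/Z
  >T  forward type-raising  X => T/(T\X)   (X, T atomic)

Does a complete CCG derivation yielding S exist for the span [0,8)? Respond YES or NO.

YES

[0,8] S   <
  [0,3] S\N   >
    [0,1] "often" : (S\N)/S
    [1,3] S   <
      [1,2] "clearly" : S\NP
      [2,3] "saw" : S\(S\NP)
  [3,8] S\(S\N)   >
    [3,4] "gave" : (S\(S\N))/N
    [4,8] N   >
      [4,5] "on" : N/(N\PP)
      [5,8] N\PP   >
        [5,7] (N\PP)/S   >
          [5,6] "which" : ((N\PP)/S)/PP
          [6,7] "a" : PP
        [7,8] "some" : S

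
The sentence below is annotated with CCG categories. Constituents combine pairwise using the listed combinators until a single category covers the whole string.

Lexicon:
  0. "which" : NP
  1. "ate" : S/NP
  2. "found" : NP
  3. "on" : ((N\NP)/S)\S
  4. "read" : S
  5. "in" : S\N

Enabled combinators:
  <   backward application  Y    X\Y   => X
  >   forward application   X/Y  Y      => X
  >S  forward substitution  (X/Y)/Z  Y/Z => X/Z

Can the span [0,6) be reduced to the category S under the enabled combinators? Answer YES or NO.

YES

[0,6] S   <
  [0,5] N   <
    [0,1] "which" : NP
    [1,5] N\NP   >
      [1,4] (N\NP)/S   <
        [1,3] S   >
          [1,2] "ate" : S/NP
          [2,3] "found" : NP
        [3,4] "on" : ((N\NP)/S)\S
      [4,5] "read" : S
  [5,6] "in" : S\N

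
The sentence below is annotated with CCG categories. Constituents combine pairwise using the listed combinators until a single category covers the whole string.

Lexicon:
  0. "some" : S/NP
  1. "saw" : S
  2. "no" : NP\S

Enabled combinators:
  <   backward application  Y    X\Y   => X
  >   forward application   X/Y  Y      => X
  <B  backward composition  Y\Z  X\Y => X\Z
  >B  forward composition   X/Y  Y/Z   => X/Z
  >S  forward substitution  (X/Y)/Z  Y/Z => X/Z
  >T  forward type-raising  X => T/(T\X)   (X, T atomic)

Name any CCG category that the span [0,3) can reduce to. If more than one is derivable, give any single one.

S

[0,3] S   >
  [0,1] "some" : S/NP
  [1,3] NP   <
    [1,2] "saw" : S
    [2,3] "no" : NP\S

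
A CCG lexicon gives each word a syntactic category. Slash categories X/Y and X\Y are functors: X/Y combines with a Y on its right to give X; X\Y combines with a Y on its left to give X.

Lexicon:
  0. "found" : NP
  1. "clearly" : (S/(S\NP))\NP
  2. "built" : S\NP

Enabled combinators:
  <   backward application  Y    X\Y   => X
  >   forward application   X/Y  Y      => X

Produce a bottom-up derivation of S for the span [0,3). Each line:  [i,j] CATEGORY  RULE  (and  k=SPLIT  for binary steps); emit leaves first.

[0,3] S   >
  [0,2] S/(S\NP)   <
    [0,1] "found" : NP
    [1,2] "clearly" : (S/(S\NP))\NP
  [2,3] "built" : S\NP

[0,1] NP  lex  "found"
[1,2] (S/(S\NP))\NP  lex  "clearly"
[0,2] S/(S\NP)  <  k=1
[2,3] S\NP  lex  "built"
[0,3] S  >  k=2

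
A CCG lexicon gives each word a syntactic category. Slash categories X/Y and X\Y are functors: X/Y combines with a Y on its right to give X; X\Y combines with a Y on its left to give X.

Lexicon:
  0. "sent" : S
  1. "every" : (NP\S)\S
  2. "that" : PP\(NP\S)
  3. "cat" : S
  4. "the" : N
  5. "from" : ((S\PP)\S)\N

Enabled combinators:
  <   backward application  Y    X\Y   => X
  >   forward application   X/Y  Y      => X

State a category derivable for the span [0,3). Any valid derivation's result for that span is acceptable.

[0,6] S   <
  [0,3] PP   <
    [0,2] NP\S   <
      [0,1] "sent" : S
      [1,2] "every" : (NP\S)\S
    [2,3] "that" : PP\(NP\S)
  [3,6] S\PP   <
    [3,4] "cat" : S
    [4,6] (S\PP)\S   <
      [4,5] "the" : N
      [5,6] "from" : ((S\PP)\S)\N

PP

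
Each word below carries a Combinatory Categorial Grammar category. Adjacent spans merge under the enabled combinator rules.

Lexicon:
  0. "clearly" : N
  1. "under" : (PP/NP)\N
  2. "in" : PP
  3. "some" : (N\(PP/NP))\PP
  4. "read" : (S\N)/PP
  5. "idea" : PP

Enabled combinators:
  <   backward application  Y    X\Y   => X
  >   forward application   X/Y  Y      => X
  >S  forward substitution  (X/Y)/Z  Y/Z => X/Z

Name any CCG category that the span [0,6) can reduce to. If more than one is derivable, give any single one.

S

[0,6] S   <
  [0,4] N   <
    [0,2] PP/NP   <
      [0,1] "clearly" : N
      [1,2] "under" : (PP/NP)\N
    [2,4] N\(PP/NP)   <
      [2,3] "in" : PP
      [3,4] "some" : (N\(PP/NP))\PP
  [4,6] S\N   >
    [4,5] "read" : (S\N)/PP
    [5,6] "idea" : PP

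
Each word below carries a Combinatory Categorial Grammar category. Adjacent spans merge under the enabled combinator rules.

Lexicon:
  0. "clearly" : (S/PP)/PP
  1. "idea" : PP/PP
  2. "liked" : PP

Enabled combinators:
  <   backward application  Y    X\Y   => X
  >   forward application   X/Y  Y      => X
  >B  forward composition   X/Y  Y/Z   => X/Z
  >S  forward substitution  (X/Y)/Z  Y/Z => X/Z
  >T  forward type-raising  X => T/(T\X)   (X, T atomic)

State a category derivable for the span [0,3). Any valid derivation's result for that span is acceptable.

S

[0,3] S   >
  [0,2] S/PP   >S
    [0,1] "clearly" : (S/PP)/PP
    [1,2] "idea" : PP/PP
  [2,3] "liked" : PP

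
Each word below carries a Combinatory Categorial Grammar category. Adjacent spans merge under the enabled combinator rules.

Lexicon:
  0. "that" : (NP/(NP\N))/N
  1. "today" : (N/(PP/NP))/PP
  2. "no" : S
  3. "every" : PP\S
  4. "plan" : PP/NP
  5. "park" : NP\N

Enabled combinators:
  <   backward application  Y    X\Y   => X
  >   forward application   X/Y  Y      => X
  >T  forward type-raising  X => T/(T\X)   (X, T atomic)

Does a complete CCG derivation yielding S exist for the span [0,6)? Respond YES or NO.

(NP/(NP\N))/N (N/(PP/NP))/PP S PP\S PP/NP NP\N
CKY chart[0,6] = {N/(N\NP), NP, NP/(NP\NP), PP/(PP\NP), S/(S\NP)}; S ∉ chart

NO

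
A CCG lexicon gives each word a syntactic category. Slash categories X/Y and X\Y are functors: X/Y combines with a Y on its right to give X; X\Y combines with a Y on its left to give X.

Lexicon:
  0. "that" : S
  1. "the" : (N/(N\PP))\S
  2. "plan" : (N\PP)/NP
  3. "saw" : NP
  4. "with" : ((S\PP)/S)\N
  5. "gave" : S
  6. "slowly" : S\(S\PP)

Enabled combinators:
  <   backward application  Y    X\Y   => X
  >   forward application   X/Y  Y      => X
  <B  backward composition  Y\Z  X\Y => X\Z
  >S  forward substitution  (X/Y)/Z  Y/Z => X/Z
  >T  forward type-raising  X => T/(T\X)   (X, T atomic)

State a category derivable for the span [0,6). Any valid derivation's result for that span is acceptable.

S\PP

[0,7] S   <
  [0,6] S\PP   >
    [0,5] (S\PP)/S   <
      [0,4] N   >
        [0,2] N/(N\PP)   <
          [0,1] "that" : S
          [1,2] "the" : (N/(N\PP))\S
        [2,4] N\PP   >
          [2,3] "plan" : (N\PP)/NP
          [3,4] "saw" : NP
      [4,5] "with" : ((S\PP)/S)\N
    [5,6] "gave" : S
  [6,7] "slowly" : S\(S\PP)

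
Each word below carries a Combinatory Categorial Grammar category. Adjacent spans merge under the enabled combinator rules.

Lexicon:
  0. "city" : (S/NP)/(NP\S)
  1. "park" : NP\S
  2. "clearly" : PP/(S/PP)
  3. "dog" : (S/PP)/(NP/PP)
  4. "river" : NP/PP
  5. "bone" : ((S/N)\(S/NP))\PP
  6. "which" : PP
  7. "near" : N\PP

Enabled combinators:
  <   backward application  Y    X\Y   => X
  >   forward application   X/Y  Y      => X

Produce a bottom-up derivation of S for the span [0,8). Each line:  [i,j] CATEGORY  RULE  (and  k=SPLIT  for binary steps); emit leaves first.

[0,8] S   >
  [0,6] S/N   <
    [0,2] S/NP   >
      [0,1] "city" : (S/NP)/(NP\S)
      [1,2] "park" : NP\S
    [2,6] (S/N)\(S/NP)   <
      [2,5] PP   >
        [2,3] "clearly" : PP/(S/PP)
        [3,5] S/PP   >
          [3,4] "dog" : (S/PP)/(NP/PP)
          [4,5] "river" : NP/PP
      [5,6] "bone" : ((S/N)\(S/NP))\PP
  [6,8] N   <
    [6,7] "which" : PP
    [7,8] "near" : N\PP

[0,1] (S/NP)/(NP\S)  lex  "city"
[1,2] NP\S  lex  "park"
[0,2] S/NP  >  k=1
[2,3] PP/(S/PP)  lex  "clearly"
[3,4] (S/PP)/(NP/PP)  lex  "dog"
[4,5] NP/PP  lex  "river"
[3,5] S/PP  >  k=4
[2,5] PP  >  k=3
[5,6] ((S/N)\(S/NP))\PP  lex  "bone"
[2,6] (S/N)\(S/NP)  <  k=5
[0,6] S/N  <  k=2
[6,7] PP  lex  "which"
[7,8] N\PP  lex  "near"
[6,8] N  <  k=7
[0,8] S  >  k=6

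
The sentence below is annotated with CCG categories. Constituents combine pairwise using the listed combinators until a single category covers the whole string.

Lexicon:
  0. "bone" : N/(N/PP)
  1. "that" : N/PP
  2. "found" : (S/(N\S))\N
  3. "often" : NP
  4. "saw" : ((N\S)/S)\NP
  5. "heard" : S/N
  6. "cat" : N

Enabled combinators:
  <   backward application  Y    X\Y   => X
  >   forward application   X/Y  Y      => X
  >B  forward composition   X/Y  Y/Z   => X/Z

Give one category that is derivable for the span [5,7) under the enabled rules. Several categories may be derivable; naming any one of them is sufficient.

S

[0,7] S   >
  [0,3] S/(N\S)   <
    [0,2] N   >
      [0,1] "bone" : N/(N/PP)
      [1,2] "that" : N/PP
    [2,3] "found" : (S/(N\S))\N
  [3,7] N\S   >
    [3,5] (N\S)/S   <
      [3,4] "often" : NP
      [4,5] "saw" : ((N\S)/S)\NP
    [5,7] S   >
      [5,6] "heard" : S/N
      [6,7] "cat" : N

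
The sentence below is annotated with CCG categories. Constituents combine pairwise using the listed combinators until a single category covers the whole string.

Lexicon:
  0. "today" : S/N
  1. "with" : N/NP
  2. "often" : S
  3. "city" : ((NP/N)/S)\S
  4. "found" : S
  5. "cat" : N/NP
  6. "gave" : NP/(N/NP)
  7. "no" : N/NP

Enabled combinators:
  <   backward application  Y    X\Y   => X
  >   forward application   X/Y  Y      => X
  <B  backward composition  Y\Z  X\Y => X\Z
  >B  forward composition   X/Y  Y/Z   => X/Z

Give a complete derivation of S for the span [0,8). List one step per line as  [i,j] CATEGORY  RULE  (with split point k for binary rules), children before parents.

[0,8] S   >
  [0,6] S/NP   >B
    [0,5] S/N   >B
      [0,2] S/NP   >B
        [0,1] "today" : S/N
        [1,2] "with" : N/NP
      [2,5] NP/N   >
        [2,4] (NP/N)/S   <
          [2,3] "often" : S
          [3,4] "city" : ((NP/N)/S)\S
        [4,5] "found" : S
    [5,6] "cat" : N/NP
  [6,8] NP   >
    [6,7] "gave" : NP/(N/NP)
    [7,8] "no" : N/NP

[0,1] S/N  lex  "today"
[1,2] N/NP  lex  "with"
[0,2] S/NP  >B  k=1
[2,3] S  lex  "often"
[3,4] ((NP/N)/S)\S  lex  "city"
[2,4] (NP/N)/S  <  k=3
[4,5] S  lex  "found"
[2,5] NP/N  >  k=4
[0,5] S/N  >B  k=2
[5,6] N/NP  lex  "cat"
[0,6] S/NP  >B  k=5
[6,7] NP/(N/NP)  lex  "gave"
[7,8] N/NP  lex  "no"
[6,8] NP  >  k=7
[0,8] S  >  k=6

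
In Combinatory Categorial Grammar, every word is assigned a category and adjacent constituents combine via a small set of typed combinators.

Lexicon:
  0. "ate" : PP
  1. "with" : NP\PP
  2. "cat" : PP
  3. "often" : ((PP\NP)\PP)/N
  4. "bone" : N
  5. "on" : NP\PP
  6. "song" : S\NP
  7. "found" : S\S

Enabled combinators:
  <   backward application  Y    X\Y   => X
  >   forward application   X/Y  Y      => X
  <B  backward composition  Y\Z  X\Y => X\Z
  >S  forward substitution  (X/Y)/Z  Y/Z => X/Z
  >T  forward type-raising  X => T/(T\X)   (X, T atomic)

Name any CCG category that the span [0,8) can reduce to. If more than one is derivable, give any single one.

[0,8] S   <
  [0,6] NP   <
    [0,1] "ate" : PP
    [1,6] NP\PP   <B
      [1,5] PP\PP   <B
        [1,2] "with" : NP\PP
        [2,5] PP\NP   <
          [2,3] "cat" : PP
          [3,5] (PP\NP)\PP   >
            [3,4] "often" : ((PP\NP)\PP)/N
            [4,5] "bone" : N
      [5,6] "on" : NP\PP
  [6,8] S\NP   <B
    [6,7] "song" : S\NP
    [7,8] "found" : S\S

S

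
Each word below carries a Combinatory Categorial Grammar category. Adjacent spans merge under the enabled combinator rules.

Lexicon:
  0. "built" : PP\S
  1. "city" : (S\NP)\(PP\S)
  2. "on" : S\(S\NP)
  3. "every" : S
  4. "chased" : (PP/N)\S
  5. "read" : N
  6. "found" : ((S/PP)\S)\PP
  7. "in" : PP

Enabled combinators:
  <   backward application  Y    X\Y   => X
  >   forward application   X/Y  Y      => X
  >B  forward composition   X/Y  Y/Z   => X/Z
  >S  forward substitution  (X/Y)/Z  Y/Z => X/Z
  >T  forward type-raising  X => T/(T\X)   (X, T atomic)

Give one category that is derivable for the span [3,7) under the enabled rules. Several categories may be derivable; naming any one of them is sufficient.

(S/PP)\S

[0,8] S   >
  [0,7] S/PP   <
    [0,3] S   <
      [0,2] S\NP   <
        [0,1] "built" : PP\S
        [1,2] "city" : (S\NP)\(PP\S)
      [2,3] "on" : S\(S\NP)
    [3,7] (S/PP)\S   <
      [3,6] PP   >
        [3,5] PP/N   <
          [3,4] "every" : S
          [4,5] "chased" : (PP/N)\S
        [5,6] "read" : N
      [6,7] "found" : ((S/PP)\S)\PP
  [7,8] "in" : PP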